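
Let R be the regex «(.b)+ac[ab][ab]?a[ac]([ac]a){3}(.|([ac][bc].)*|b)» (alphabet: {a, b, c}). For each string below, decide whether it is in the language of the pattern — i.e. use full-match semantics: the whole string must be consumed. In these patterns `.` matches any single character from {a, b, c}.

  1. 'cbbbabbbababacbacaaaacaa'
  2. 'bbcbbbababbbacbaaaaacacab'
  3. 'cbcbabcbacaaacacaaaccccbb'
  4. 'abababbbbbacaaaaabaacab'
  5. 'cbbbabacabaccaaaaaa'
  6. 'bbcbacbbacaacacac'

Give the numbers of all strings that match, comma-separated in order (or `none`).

1 → match
2 → match
3 → match
4 → no match
5 → match
6 → match

1, 2, 3, 5, 6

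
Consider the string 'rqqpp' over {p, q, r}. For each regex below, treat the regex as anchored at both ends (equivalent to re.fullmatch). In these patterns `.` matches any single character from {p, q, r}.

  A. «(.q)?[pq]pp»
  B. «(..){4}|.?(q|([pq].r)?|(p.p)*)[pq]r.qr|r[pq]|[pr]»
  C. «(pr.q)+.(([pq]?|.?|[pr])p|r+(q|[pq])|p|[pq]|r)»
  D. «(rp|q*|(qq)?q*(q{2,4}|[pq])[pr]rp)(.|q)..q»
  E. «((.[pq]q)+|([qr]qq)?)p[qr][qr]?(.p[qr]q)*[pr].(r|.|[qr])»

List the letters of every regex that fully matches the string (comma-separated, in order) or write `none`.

A → match
B → no match
C → no match — must start with 'pr'
D → no match — must end with 'q'
E → no match

A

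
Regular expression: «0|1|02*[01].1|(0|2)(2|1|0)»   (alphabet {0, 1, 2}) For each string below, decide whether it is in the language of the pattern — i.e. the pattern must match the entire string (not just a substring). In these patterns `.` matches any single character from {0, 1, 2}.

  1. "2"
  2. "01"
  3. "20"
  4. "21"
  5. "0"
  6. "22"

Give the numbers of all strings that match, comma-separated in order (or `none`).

2, 3, 4, 5, 6

1 → no match
2 → match
3 → match
4 → match
5 → match
6 → match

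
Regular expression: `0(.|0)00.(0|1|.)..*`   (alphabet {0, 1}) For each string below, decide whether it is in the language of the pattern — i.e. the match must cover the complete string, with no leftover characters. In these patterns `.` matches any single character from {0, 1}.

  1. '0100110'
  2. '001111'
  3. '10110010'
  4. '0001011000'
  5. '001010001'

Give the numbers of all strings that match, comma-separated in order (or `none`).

1 → match
2 → no match
3 → no match — must start with '0'
4 → no match
5 → no match

1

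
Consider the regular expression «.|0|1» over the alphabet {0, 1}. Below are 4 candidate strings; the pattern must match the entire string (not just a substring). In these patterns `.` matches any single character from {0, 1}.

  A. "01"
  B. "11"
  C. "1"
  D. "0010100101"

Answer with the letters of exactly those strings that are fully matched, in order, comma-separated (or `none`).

A. "01" → no match
B. "11" → no match
C. "1" → match
D. "0010100101" → no match

C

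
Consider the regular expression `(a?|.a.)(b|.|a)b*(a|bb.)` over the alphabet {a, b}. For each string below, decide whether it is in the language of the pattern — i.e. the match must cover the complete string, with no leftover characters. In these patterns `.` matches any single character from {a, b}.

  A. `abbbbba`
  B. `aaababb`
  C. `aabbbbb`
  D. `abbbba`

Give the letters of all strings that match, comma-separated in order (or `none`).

A → match
B → no match
C → match
D → match

A, C, D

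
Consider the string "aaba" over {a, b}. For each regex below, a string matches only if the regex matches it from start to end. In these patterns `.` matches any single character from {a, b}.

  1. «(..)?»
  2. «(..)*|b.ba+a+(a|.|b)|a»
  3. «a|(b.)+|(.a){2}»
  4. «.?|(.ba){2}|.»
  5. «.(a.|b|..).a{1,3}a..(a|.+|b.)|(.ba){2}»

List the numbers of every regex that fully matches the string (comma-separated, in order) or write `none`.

1 → no match
2 → match
3 → match
4 → no match
5 → no match

2, 3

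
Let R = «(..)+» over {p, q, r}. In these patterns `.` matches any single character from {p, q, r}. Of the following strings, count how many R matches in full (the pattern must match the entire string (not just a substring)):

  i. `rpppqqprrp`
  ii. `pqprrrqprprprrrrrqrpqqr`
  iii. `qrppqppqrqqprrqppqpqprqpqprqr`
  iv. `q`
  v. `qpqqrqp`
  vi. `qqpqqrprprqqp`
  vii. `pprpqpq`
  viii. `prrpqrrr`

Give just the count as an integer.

2

i → match
ii → no match
iii → no match
iv → no match
v → no match
vi → no match
vii → no match
viii → match
Total matched: 2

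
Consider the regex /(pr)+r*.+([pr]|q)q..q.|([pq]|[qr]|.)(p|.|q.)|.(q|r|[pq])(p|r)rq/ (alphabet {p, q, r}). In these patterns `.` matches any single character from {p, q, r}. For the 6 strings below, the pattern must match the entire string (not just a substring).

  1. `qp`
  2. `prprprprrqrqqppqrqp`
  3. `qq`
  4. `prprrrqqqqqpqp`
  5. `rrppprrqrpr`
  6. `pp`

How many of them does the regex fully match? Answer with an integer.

1 → match
2 → no match
3 → match
4 → match
5 → no match
6 → match
Total matched: 4

4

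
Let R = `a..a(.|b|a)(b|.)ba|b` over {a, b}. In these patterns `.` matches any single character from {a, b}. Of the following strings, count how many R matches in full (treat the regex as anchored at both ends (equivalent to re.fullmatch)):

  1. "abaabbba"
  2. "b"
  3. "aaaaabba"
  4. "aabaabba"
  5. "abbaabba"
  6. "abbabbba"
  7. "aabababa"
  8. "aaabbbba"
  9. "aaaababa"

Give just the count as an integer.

8

1 → match
2 → match
3 → match
4 → match
5 → match
6 → match
7 → match
8 → no match
9 → match
Total matched: 8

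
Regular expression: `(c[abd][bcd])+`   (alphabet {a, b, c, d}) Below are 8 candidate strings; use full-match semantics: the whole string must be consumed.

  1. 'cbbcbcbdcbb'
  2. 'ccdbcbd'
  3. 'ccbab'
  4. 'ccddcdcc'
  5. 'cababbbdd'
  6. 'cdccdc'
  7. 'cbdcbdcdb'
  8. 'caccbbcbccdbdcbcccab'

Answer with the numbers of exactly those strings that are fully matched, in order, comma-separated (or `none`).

6, 7

1 → no match
2 → no match
3 → no match
4 → no match
5 → no match
6 → match
7 → match
8 → no match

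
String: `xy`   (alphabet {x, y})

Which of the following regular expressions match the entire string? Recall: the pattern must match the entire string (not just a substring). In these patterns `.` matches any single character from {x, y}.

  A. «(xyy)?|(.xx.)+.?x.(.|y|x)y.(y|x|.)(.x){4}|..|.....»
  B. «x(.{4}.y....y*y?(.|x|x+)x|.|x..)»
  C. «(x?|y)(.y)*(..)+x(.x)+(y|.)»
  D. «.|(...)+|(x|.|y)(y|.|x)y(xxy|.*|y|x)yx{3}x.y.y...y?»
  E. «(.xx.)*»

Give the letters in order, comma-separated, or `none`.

A → match
B → match
C → no match
D → no match
E → no match

A, B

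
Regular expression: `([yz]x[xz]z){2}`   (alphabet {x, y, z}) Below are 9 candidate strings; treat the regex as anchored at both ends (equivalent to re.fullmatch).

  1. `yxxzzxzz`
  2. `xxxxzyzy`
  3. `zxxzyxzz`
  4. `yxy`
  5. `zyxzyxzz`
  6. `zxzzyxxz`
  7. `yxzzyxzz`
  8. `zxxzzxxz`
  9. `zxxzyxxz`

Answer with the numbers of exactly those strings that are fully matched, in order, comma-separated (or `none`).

1, 3, 6, 7, 8, 9

1. `yxxzzxzz` → match
2. `xxxxzyzy` → no match — must end with `z`
3. `zxxzyxzz` → match
4. `yxy` → no match — must end with `z`
5. `zyxzyxzz` → no match
6. `zxzzyxxz` → match
7. `yxzzyxzz` → match
8. `zxxzzxxz` → match
9. `zxxzyxxz` → match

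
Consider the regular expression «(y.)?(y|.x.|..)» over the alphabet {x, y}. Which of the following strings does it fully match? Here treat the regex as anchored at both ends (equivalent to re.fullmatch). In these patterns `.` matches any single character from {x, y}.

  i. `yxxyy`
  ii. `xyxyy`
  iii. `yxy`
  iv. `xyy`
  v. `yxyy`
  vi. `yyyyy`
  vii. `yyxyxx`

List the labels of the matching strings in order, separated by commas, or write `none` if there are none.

i → no match
ii → no match
iii → match
iv → no match
v → match
vi → no match
vii → no match

iii, v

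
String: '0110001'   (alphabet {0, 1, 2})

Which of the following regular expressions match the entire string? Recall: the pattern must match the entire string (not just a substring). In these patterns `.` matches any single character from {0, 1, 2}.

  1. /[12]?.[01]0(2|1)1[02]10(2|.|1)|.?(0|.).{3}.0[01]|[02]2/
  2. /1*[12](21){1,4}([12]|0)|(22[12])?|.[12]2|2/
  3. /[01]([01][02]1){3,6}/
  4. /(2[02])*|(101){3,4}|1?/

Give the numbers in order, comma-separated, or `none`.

1 → match
2 → no match
3 → no match
4 → no match

1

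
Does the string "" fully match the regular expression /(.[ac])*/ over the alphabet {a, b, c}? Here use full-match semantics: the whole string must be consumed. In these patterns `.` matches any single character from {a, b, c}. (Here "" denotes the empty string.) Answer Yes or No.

Yes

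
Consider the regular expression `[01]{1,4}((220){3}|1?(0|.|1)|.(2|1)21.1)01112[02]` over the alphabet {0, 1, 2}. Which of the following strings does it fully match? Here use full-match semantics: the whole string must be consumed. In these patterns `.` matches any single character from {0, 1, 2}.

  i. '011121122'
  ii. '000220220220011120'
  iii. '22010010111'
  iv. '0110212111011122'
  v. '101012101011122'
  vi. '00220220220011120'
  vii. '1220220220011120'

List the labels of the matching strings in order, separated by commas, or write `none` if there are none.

ii, iv, v, vi, vii

i → no match
ii → match
iii → no match
iv → match
v → match
vi → match
vii → match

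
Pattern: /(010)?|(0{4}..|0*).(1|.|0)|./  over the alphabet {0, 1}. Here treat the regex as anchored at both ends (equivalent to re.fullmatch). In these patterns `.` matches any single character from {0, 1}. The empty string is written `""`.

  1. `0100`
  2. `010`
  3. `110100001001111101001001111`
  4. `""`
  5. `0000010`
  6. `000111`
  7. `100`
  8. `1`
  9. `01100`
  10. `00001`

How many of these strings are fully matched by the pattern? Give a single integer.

1 → no match
2 → match
3 → no match
4 → match
5 → match
6 → no match
7 → no match
8 → match
9 → no match
10 → match
Total matched: 5

5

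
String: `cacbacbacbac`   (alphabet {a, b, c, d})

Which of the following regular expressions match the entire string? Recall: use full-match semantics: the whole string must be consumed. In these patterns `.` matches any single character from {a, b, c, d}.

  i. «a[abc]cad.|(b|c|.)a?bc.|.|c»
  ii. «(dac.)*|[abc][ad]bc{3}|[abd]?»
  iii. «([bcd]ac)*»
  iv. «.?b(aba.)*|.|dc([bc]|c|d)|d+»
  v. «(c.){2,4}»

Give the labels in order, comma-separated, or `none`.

i → no match
ii → no match
iii → match
iv → no match
v → no match

iii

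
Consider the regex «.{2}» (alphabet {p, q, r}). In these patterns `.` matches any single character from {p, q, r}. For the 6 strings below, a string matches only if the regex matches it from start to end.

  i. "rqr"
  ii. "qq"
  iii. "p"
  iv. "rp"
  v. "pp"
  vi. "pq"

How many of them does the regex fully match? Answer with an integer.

i → no match
ii → match
iii → no match
iv → match
v → match
vi → match
Total matched: 4

4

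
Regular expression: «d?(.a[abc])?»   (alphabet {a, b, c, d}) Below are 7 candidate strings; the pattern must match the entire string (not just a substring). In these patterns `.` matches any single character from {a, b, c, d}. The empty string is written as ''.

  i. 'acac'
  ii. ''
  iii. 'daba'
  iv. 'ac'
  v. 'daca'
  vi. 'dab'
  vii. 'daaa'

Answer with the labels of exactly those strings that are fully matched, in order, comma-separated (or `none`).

i → no match
ii → match
iii → no match
iv → no match
v → no match
vi → match
vii → match

ii, vi, vii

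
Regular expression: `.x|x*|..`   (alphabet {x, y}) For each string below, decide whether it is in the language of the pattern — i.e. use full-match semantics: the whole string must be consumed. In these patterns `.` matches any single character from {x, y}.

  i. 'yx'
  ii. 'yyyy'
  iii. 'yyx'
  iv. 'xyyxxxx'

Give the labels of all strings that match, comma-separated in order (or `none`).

i → match
ii → no match
iii → no match
iv → no match

i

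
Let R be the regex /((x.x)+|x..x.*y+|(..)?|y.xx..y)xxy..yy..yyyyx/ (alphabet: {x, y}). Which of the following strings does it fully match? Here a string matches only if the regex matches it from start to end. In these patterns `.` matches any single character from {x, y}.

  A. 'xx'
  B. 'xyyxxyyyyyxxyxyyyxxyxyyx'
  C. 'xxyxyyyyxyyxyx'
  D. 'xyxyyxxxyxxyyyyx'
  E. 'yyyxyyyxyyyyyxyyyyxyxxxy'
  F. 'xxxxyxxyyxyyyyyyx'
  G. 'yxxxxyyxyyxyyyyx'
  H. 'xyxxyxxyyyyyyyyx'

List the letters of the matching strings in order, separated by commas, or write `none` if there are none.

A → no match — must end with 'yyyyx'
B → no match — must end with 'yyyyx'
C → no match — must end with 'yyyyx'
D → no match
E → no match — must end with 'yyyyx'
F → no match
G → no match
H → match

H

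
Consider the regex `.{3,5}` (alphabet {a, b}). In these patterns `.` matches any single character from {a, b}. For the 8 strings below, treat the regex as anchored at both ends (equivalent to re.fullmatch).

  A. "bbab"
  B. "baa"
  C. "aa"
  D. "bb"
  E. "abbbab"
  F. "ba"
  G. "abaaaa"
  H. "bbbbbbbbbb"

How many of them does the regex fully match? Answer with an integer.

A → match
B → match
C → no match
D → no match
E → no match
F → no match
G → no match
H → no match
Total matched: 2

2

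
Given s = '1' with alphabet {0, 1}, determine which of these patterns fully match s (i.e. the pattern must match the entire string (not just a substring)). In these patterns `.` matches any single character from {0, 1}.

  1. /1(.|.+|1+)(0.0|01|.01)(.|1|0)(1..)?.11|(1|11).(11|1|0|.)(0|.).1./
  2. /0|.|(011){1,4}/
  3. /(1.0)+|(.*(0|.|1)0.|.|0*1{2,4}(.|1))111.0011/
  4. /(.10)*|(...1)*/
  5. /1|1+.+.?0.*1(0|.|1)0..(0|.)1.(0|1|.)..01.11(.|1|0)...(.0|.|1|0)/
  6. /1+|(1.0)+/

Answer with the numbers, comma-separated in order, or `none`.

2, 5, 6

1 → no match
2 → match
3 → no match
4 → no match
5 → match
6 → match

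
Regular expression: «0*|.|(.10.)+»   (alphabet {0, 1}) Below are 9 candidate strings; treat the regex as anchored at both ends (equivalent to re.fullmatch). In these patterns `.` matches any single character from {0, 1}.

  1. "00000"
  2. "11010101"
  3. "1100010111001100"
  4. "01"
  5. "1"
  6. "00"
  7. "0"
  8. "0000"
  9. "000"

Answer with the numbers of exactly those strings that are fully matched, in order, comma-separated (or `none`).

1 → match
2 → match
3 → match
4 → no match
5 → match
6 → match
7 → match
8 → match
9 → match

1, 2, 3, 5, 6, 7, 8, 9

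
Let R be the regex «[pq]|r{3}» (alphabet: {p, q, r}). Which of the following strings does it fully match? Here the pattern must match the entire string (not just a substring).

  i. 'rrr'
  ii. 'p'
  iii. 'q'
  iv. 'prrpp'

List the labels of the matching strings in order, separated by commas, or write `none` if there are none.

i → match
ii → match
iii → match
iv → no match

i, ii, iii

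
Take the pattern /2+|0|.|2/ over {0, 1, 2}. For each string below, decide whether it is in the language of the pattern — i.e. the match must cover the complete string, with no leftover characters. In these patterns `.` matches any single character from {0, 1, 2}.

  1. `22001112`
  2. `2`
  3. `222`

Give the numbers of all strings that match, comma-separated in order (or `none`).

1 → no match
2 → match
3 → match

2, 3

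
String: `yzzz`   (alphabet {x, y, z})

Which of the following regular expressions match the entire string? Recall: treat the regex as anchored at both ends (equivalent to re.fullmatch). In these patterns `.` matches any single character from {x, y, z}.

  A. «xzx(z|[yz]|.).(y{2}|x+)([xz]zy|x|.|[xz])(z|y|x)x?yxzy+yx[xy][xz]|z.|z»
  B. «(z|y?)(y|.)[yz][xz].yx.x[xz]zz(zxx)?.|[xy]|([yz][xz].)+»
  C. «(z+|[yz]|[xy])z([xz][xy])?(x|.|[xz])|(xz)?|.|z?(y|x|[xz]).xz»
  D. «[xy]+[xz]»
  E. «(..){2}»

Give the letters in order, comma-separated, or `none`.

E

A → no match
B → no match
C → no match
D → no match
E → match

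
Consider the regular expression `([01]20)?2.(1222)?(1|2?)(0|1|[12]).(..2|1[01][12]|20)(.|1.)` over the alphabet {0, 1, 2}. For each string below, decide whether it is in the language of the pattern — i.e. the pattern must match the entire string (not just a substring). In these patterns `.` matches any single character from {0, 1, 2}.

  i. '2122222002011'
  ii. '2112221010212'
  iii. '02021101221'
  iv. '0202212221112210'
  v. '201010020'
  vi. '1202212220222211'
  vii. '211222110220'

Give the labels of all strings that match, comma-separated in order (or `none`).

i → no match
ii → match
iii. '02021101221' → match
iv → match
v. '201010020' → match
vi → match
vii. '211222110220' → match

ii, iii, iv, v, vi, vii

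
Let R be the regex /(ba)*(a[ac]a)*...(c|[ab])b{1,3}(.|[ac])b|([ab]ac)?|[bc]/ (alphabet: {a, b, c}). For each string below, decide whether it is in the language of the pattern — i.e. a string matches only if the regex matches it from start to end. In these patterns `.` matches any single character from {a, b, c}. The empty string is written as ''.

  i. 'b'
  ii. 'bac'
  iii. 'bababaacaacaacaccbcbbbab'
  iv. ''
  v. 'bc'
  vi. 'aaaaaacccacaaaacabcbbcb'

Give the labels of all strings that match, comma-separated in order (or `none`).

i → match
ii → match
iii → match
iv → match
v → no match
vi → no match

i, ii, iii, iv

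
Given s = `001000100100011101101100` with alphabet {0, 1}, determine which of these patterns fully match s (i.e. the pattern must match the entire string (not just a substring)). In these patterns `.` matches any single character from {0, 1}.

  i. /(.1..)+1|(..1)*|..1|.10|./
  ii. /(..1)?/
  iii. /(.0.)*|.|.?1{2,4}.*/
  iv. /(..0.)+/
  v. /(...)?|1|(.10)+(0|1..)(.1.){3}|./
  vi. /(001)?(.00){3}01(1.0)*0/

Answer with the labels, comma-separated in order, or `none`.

vi

i → no match
ii → no match
iii → no match
iv → no match
v → no match
vi → match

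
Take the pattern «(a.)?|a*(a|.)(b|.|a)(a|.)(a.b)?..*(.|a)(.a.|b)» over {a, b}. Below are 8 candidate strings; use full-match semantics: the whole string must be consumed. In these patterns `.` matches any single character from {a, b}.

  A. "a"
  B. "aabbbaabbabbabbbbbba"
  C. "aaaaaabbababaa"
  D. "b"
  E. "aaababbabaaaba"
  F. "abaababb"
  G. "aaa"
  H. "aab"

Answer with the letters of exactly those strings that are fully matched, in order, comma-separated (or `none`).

C, F

A. "a" → no match
B → no match
C → match
D. "b" → no match
E → no match
F. "abaababb" → match
G. "aaa" → no match
H. "aab" → no match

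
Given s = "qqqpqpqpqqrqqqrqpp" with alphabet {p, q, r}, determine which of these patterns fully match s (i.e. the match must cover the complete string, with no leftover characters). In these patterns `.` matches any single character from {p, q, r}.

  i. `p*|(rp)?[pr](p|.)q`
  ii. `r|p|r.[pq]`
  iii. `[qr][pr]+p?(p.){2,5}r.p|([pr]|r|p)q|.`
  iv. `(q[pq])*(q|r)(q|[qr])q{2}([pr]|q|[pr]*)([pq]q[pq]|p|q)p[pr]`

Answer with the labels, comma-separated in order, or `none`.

iv

i → no match
ii → no match
iii → no match
iv → match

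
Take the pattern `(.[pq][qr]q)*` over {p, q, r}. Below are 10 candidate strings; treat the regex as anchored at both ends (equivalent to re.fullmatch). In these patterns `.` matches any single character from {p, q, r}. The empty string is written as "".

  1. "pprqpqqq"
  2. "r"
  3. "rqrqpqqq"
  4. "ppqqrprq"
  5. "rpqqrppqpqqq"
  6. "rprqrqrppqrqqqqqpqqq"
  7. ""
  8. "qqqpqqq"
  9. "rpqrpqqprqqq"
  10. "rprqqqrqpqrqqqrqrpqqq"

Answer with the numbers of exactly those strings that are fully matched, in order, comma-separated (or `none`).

1, 3, 4, 7

1 → match
2 → no match
3 → match
4 → match
5 → no match
6 → no match
7 → match
8 → no match
9 → no match
10 → no match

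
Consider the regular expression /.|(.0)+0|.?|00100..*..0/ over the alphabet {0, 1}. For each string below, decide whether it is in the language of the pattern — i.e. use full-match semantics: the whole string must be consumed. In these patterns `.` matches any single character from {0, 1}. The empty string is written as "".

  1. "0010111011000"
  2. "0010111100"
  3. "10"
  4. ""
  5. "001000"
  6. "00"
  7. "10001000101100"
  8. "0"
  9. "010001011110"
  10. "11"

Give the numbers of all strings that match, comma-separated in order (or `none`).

4, 8

1 → no match
2 → no match
3 → no match
4 → match
5 → no match
6 → no match
7 → no match
8 → match
9 → no match
10 → no match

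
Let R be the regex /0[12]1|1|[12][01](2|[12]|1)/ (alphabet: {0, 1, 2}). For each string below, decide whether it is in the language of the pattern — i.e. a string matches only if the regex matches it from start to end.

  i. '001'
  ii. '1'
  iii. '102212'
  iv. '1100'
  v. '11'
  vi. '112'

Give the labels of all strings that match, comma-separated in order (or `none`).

i. '001' → no match
ii. '1' → match
iii. '102212' → no match
iv. '1100' → no match
v. '11' → no match
vi. '112' → match

ii, vi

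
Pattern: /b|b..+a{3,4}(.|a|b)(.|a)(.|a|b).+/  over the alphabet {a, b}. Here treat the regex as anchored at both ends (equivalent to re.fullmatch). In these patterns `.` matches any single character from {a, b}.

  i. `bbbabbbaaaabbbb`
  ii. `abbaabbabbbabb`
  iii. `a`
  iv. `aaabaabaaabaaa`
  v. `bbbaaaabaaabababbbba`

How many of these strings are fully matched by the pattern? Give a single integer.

i → match
ii → no match — must start with `b`
iii. `a` → no match — must start with `b`
iv → no match — must start with `b`
v → match
Total matched: 2

2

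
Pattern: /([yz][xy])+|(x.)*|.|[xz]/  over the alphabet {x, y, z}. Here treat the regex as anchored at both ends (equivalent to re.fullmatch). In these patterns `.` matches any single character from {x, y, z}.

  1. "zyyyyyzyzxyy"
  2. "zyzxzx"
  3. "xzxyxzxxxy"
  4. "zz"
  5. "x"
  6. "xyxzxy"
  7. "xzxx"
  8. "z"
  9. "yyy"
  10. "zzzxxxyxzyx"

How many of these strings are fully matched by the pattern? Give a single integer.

1 → match
2 → match
3 → match
4 → no match
5 → match
6 → match
7 → match
8 → match
9 → no match
10 → no match
Total matched: 7

7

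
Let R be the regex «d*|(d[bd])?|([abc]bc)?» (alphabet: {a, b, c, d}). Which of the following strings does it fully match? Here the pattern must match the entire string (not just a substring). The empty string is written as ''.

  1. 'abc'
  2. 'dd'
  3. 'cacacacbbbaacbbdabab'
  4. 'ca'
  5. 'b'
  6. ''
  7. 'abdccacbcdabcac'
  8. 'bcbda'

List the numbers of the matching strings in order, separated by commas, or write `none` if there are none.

1, 2, 6

1. 'abc' → match
2. 'dd' → match
3 → no match
4. 'ca' → no match
5. 'b' → no match
6. '' → match
7 → no match
8. 'bcbda' → no match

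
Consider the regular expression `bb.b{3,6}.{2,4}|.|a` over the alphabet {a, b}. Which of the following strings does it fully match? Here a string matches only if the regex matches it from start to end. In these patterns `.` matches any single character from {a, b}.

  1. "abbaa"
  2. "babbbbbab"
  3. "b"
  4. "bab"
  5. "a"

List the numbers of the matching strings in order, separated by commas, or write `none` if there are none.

1 → no match
2 → no match
3 → match
4 → no match
5 → match

3, 5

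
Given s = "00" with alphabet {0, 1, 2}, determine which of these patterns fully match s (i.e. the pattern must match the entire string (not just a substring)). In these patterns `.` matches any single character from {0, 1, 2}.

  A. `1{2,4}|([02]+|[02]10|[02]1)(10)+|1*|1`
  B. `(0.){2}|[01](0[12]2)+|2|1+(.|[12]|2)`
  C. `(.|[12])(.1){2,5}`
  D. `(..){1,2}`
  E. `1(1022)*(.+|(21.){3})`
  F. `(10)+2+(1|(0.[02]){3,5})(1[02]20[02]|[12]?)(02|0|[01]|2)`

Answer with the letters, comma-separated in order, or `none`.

D

A → no match
B → no match
C → no match — must end with "1"
D → match
E → no match — must start with "1"
F → no match — must start with "10"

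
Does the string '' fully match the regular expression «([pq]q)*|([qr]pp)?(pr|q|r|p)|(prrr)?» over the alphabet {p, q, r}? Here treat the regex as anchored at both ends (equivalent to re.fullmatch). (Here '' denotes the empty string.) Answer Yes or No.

Yes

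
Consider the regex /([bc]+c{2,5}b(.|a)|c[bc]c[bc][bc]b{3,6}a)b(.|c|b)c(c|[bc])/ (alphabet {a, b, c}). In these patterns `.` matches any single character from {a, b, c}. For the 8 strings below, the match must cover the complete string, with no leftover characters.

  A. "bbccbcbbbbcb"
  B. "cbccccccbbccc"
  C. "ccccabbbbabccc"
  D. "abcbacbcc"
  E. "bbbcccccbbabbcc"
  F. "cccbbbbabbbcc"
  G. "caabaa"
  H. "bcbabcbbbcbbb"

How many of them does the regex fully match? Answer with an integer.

A. "bbccbcbbbbcb" → no match
B → no match
C → no match
D. "abcbacbcc" → no match
E → no match
F → no match
G. "caabaa" → no match
H → no match
Total matched: 0

0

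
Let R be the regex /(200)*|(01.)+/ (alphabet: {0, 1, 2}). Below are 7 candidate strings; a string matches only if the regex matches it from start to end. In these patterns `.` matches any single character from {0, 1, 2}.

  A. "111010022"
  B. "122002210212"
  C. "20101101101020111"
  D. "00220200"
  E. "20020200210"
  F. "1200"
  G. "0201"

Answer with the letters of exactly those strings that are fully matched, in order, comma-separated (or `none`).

none

A. "111010022" → no match
B. "122002210212" → no match
C → no match
D. "00220200" → no match
E. "20020200210" → no match
F. "1200" → no match
G. "0201" → no match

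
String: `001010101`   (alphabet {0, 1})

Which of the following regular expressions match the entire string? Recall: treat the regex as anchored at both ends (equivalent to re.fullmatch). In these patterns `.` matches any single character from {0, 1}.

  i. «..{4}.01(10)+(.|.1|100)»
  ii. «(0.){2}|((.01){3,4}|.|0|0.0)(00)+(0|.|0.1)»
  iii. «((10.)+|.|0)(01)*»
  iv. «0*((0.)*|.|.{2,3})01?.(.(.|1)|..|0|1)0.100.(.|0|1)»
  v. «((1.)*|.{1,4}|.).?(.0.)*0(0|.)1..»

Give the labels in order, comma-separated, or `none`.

i → no match
ii → no match
iii → match
iv → no match
v → no match

iii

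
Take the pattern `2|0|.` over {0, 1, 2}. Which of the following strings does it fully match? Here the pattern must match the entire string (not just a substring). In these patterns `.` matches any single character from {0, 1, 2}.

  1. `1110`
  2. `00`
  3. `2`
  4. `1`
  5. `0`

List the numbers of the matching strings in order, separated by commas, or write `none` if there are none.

1 → no match
2 → no match
3 → match
4 → match
5 → match

3, 4, 5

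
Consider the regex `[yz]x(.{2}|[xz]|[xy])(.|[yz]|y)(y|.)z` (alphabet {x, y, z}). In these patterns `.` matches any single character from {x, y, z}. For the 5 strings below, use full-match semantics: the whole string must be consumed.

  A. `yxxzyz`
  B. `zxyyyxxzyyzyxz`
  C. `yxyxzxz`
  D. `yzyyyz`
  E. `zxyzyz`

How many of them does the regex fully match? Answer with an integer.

A → match
B → no match
C → match
D → no match
E → match
Total matched: 3

3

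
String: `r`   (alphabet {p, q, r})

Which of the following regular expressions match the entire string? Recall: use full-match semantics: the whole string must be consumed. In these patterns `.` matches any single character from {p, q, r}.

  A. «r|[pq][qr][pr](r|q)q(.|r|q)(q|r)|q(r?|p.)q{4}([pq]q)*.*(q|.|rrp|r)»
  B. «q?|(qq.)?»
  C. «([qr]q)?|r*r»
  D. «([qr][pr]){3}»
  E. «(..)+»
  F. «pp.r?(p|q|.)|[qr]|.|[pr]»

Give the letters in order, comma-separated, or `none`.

A, C, F

A → match
B → no match
C → match
D → no match
E → no match
F → match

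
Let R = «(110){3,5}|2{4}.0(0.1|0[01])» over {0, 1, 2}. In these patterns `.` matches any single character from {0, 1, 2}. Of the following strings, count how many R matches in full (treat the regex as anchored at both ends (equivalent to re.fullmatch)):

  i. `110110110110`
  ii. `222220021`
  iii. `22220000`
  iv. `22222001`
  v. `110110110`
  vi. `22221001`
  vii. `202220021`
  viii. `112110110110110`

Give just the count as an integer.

i. `110110110110` → match
ii. `222220021` → match
iii. `22220000` → match
iv. `22222001` → match
v. `110110110` → match
vi. `22221001` → match
vii. `202220021` → no match
viii → no match
Total matched: 6

6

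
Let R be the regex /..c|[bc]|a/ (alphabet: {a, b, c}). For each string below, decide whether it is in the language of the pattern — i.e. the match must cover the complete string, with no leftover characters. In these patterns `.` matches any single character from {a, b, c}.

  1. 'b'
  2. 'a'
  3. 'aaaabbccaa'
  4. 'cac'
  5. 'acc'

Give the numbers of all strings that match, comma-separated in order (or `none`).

1 → match
2 → match
3 → no match
4 → match
5 → match

1, 2, 4, 5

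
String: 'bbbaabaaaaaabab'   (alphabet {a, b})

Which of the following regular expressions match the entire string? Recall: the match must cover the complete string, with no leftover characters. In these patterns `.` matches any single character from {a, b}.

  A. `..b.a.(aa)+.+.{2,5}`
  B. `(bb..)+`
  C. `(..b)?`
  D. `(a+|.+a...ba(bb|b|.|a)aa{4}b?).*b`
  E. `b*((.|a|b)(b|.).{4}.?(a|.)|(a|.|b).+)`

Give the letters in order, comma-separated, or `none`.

A → match
B → no match
C → no match
D → no match
E → match

A, E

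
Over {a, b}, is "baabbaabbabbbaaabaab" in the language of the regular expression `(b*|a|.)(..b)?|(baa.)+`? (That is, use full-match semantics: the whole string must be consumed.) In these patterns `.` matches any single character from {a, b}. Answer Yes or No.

No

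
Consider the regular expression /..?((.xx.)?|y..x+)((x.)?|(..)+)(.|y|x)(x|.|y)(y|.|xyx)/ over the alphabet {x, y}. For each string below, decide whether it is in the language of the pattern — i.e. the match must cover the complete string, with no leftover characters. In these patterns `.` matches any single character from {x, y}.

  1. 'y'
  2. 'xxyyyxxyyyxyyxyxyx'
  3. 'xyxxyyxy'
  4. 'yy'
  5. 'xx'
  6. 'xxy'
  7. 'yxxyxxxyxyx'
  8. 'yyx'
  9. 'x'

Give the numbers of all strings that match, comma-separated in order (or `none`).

1 → no match
2 → match
3 → match
4 → no match
5 → no match
6 → no match
7 → match
8 → no match
9 → no match

2, 3, 7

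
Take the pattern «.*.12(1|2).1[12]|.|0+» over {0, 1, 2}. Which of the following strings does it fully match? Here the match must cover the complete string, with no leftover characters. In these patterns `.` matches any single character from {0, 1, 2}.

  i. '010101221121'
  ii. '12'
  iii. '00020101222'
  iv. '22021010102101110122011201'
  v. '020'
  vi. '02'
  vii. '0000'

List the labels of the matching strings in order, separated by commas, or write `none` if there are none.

i → no match
ii → no match
iii → no match
iv → no match
v → no match
vi → no match
vii → match

vii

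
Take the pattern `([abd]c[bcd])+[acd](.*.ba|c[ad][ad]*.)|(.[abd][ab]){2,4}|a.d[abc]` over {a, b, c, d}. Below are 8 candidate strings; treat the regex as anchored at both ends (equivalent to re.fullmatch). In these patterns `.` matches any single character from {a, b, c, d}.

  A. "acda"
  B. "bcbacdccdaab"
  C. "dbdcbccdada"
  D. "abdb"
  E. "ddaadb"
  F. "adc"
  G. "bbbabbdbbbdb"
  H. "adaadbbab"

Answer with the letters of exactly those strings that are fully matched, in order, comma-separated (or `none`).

A. "acda" → match
B. "bcbacdccdaab" → match
C. "dbdcbccdada" → no match
D. "abdb" → match
E. "ddaadb" → match
F. "adc" → no match
G. "bbbabbdbbbdb" → match
H. "adaadbbab" → match

A, B, D, E, G, H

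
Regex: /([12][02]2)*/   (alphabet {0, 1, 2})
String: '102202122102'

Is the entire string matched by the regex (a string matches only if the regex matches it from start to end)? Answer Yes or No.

Yes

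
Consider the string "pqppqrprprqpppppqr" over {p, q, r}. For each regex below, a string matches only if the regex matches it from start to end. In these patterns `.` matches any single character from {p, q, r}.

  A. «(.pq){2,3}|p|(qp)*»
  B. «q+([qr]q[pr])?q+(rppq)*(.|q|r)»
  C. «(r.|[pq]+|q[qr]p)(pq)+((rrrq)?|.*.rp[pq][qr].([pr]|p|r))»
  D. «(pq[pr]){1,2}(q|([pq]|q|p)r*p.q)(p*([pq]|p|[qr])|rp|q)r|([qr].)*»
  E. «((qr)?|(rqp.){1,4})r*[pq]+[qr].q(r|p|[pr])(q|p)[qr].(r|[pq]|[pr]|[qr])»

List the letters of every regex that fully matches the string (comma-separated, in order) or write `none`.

A → no match
B → no match — must start with "q"
C → no match
D → match
E → no match

D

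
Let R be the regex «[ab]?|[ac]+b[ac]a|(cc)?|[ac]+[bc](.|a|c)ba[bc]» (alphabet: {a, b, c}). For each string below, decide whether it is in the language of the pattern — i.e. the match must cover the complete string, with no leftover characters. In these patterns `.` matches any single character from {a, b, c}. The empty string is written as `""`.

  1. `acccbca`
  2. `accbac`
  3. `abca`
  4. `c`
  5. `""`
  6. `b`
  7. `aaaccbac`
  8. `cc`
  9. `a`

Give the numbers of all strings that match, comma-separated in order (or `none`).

1 → match
2 → match
3 → match
4 → no match
5 → match
6 → match
7 → match
8 → match
9 → match

1, 2, 3, 5, 6, 7, 8, 9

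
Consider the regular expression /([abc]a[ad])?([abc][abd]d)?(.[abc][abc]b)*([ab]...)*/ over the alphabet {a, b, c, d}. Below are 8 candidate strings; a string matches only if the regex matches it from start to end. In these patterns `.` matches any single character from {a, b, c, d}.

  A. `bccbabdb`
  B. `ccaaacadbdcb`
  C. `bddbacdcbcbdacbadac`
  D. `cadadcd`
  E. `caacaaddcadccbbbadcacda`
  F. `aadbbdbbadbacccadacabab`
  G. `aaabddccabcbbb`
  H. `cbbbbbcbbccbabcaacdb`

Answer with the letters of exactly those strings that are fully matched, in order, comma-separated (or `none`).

A → match
B → no match
C → no match
D → match
E → no match
F → match
G → match
H → match

A, D, F, G, H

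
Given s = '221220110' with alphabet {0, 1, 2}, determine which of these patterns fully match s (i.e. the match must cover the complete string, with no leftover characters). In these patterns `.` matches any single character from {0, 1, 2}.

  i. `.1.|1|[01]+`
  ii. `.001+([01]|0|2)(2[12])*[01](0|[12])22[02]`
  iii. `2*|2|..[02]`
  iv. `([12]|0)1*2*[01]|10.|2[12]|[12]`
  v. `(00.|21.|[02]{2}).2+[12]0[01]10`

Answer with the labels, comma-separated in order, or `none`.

v

i → no match
ii → no match
iii → no match
iv → no match
v → match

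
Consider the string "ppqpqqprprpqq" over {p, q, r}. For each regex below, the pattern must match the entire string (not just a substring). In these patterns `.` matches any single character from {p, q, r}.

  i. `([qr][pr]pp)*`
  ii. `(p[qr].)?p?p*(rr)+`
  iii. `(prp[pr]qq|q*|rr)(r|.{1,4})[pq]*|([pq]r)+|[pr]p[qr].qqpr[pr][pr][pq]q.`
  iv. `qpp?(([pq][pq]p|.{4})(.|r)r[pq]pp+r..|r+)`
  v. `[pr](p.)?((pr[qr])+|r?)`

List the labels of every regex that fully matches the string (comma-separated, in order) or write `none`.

iii

i → no match
ii → no match — must end with "rr"
iii → match
iv → no match — must start with "qp"
v → no match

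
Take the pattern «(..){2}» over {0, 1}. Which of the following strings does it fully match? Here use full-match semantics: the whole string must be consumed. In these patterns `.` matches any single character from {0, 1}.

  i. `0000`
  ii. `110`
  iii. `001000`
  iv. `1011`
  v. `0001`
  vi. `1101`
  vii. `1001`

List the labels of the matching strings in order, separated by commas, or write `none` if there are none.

i, iv, v, vi, vii

i. `0000` → match
ii. `110` → no match
iii. `001000` → no match
iv. `1011` → match
v. `0001` → match
vi. `1101` → match
vii. `1001` → match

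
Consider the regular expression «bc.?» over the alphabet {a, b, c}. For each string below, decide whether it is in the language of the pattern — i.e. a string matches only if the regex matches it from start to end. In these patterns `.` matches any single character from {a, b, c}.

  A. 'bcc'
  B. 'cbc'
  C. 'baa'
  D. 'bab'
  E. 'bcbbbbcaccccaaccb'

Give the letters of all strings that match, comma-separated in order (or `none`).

A → match
B → no match — must start with 'bc'
C → no match — must start with 'bc'
D → no match — must start with 'bc'
E → no match

A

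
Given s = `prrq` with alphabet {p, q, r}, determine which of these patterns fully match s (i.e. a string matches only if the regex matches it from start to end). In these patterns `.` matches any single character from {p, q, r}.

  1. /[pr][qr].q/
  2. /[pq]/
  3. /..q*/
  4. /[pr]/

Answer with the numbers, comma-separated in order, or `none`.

1

1 → match
2 → no match
3 → no match
4 → no match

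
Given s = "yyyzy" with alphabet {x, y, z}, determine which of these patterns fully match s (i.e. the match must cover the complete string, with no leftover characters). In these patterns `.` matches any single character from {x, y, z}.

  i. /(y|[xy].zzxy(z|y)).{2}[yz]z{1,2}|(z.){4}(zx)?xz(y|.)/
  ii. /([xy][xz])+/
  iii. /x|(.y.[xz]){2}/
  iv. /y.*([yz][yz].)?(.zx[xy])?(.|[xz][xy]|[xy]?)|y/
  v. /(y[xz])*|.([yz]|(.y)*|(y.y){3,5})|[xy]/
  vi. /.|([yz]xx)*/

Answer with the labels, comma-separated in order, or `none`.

iv, v

i → no match
ii → no match
iii → no match
iv → match
v → match
vi → no match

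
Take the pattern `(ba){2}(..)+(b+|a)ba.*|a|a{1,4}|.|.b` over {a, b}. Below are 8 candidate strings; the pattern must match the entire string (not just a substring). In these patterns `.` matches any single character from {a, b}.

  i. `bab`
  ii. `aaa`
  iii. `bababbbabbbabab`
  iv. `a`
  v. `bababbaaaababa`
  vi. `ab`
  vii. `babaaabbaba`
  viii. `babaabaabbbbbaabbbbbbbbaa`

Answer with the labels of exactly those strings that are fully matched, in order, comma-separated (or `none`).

i → no match
ii → match
iii → match
iv → match
v → no match
vi → match
vii → match
viii → match

ii, iii, iv, vi, vii, viii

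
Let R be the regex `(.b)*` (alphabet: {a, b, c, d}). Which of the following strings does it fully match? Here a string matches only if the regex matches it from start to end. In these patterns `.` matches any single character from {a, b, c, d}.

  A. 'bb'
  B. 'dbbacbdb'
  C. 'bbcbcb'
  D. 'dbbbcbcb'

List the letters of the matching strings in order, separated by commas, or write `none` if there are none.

A, C, D

A → match
B → no match
C → match
D → match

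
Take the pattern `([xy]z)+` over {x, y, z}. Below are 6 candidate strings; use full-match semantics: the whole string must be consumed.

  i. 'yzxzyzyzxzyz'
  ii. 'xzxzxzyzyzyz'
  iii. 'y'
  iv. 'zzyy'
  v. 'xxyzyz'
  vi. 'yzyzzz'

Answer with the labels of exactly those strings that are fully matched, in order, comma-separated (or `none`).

i → match
ii → match
iii → no match — must end with 'z'
iv → no match — must end with 'z'
v → no match
vi → no match

i, ii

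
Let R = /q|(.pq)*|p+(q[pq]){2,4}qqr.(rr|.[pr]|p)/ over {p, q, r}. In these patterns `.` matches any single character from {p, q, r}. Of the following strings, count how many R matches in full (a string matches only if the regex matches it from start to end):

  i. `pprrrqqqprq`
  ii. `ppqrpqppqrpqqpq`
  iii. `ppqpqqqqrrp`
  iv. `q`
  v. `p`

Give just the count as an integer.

3

i → no match
ii → match
iii → match
iv → match
v → no match
Total matched: 3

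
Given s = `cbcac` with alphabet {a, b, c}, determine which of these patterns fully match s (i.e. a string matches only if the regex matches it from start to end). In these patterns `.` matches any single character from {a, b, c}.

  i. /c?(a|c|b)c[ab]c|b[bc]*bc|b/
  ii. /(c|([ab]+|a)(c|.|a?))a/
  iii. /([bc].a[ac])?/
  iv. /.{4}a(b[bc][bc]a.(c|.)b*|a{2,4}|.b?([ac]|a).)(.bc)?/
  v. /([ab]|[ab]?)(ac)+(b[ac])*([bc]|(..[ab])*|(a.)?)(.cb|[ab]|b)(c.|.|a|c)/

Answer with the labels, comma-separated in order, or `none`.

i

i → match
ii → no match — must end with `a`
iii → no match
iv → no match
v → no match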